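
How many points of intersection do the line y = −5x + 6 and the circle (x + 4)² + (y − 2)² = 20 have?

d² = (5·(−4) + 1·2 − (6))²/26 = 288/13; r² = 20.
Since d² > r², the line lies outside the circle.

0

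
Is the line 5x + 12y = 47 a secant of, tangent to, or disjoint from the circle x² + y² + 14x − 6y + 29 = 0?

Substituting the line into the circle gives 169x² + 1906x + 3001 = 0.
Δ = 3632836 − 2028676 = 1604160.
Two real roots: the line is a secant.

secant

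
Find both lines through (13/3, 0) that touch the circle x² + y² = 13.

3x − 2y = 13 and 3x + 2y = 13

Let a tangent through (13/3, 0) have slope m. Its distance from (0, 0) must equal √13:
[m·(−13/3) − (0)]² = 13(m² + 1)
4m² − 9 = 0, so m = 3/2 or m = −3/2.
Through (13/3, 0) these give 3x − 2y = 13 and 3x + 2y = 13.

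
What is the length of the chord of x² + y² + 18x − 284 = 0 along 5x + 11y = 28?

From the line, y = (28 − 5x)/11. Substituting:
146x² + 1898x − 33580 = 0  ⟹  x² + 13x − 230 = 0
x = 10 or x = −23, giving (10, −2) and (−23, 13).
Chord length = distance between (10, −2) and (−23, 13) = √1314 = 3√146.

3√146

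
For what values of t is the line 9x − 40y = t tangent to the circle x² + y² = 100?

The line touches the circle iff its distance from (0, 0) is 10:
|9·0 − 40·0 − t| / √1681 = 10
|t| = 10·41, so t = 410 or t = −410.

t = −410 or t = 410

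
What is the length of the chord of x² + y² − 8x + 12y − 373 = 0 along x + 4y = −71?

8√17

The distance from (4, −6) to the line is 51/√17, and r² = 425.
Chord = 2√(r² − d²) = 2·√(272) = 8√17.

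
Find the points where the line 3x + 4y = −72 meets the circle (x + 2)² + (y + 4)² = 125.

Express y = (−72 − 3x)/4 and substitute into the circle:
25x² + 400x + 1200 = 0  ⟹  x² + 16x + 48 = 0
x = −4 or x = −12, giving (−4, −15) and (−12, −9).

(−12, −9) and (−4, −15)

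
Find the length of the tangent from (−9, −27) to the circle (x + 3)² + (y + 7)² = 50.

Centre (−3, −7), r² = 50. |PO|² = (−6)² + (−20)² = 436.
Power of the point: PT² = |PO|² − r² = 386, so PT = √386.

√386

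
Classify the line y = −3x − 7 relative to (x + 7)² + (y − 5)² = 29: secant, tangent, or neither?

Substituting the line into the circle gives 10x² + 86x + 164 = 0.
Discriminant = (86)² − 4·10·(164) = 836 > 0.
Two real roots: the line is a secant.

secant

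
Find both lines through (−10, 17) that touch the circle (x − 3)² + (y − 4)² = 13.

2x + 3y = 31 and 3x + 2y = 4

A line y − (17) = m(x − (−10)) is tangent when its distance from (3, 4) is √13:
(13m − (−13))² = 13(m² + 1)
6m² + 13m + 6 = 0, so m = −2/3 or m = −3/2.
With m = −2/3: 2x + 3y = 31. With m = −3/2: 3x + 2y = 4.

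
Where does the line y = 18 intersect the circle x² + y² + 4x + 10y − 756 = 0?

(−18, 18) and (14, 18)

Substitute y = 18:
x² + 4x − 252 = 0
x = 14 or x = −18, giving (14, 18) and (−18, 18).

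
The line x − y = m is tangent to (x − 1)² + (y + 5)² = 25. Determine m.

m = 6 ± 5√2

Tangency holds when the distance from the centre (1, −5) to the line equals the radius 5:
|1·1 − 1·(−5) − m| / √2 = 5
|m − (6)| = 5√2.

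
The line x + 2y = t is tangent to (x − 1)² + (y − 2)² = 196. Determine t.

For a tangent, require d(centre, line) = r = 14.
|1·1 + 2·2 − t| / √5 = 14
|t − (5)| = 14√5.

t = 5 ± 14√5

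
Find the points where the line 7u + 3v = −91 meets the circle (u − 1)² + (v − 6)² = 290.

(−16, 7) and (−10, −7)

Express v = (−91 − 7u)/3 and substitute into the circle:
58u² + 1508u + 9280 = 0  ⟹  u² + 26u + 160 = 0
u = −10 or u = −16, giving (−10, −7) and (−16, 7).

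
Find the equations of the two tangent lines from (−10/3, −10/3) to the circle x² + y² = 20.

x + 2y = −10 and 2x + y = −10

A line y − (−10/3) = m(x − (−10/3)) is tangent when its distance from (0, 0) is 2√5:
(10/3m − (10/3))² = 20(m² + 1)
2m² + 5m + 2 = 0, so m = −1/2 or m = −2.
With m = −1/2: x + 2y = −10. With m = −2: 2x + y = −10.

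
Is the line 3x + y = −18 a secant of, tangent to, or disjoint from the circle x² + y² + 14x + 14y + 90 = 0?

disjoint

d² = (3·(−7) + 1·(−7) − (−18))²/10 = 10; r² = 8.
Since d² > r², the line lies outside the circle.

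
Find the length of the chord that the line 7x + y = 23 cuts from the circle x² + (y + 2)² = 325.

From the line, y = −7x + 23. Substituting:
50x² − 350x + 300 = 0  ⟹  x² − 7x + 6 = 0
x = 6 or x = 1, giving (6, −19) and (1, 16).
|(6, −19) − (1, 16)| = √((5)² + (−35)²) = 25√2.

25√2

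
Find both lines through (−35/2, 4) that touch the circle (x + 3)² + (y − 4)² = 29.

Write the tangent as mx − y + (4 − m·(−35/2)) = 0 and set its distance from the centre to √29:
[m·(29/2) − (0)]² = 29(m² + 1)
25m² − 4 = 0, so m = −2/5 or m = 2/5.
Through (−35/2, 4) these give 2x + 5y = −15 and 2x − 5y = −55.

2x + 5y = −15 and 2x − 5y = −55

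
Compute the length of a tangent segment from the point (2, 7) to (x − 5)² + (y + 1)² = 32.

The centre is (5, −1) and r = 4√2. The square of the distance from P to the centre is 9 + 64 = 73.
The tangent meets the radius at right angles, so tangent² = |PO|² − r² = 73 − 32 = 41.

√41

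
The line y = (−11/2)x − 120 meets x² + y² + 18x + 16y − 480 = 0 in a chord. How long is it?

From the line, y = (−240 − 11x)/2. Substituting:
125x² + 5000x + 48000 = 0  ⟹  x² + 40x + 384 = 0
x = −16 or x = −24, giving (−16, −32) and (−24, 12).
|(−16, −32) − (−24, 12)| = √((8)² + (−44)²) = 20√5.

20√5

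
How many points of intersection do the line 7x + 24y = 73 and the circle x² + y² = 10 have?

2

Substituting the line into the circle gives 625x² − 1022x − 431 = 0.
Δ = 1044484 − (−1077500) = 2121984.
Two real roots: the line is a secant.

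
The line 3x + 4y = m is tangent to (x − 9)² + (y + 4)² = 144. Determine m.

For a tangent, require d(centre, line) = r = 12.
|3·9 + 4·(−4) − m| / √25 = 12
|m − (11)| = 12·5, so m = 71 or m = −49.

m = −49 or m = 71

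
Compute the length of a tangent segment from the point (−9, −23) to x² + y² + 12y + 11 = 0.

√345

With centre O = (0, −6), |OP|² = 370 and r² = 25.
The tangent meets the radius at right angles, so tangent² = |PO|² − r² = 370 − 25 = 345.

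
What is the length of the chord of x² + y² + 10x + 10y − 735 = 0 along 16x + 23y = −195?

Centre (−5, −5), r² = 785. Perpendicular distance d from centre to line = |0| / √785 = 0/√785.
Chord = 2√(r² − d²) = 2·√(785) = 2√785.

2√785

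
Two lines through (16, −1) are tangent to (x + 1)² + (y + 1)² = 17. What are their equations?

x + 4y = 12 and x − 4y = 20

A line y − (−1) = m(x − (16)) is tangent when its distance from (−1, −1) is √17:
(−17m − (0))² = 17(m² + 1)
16m² − 1 = 0, so m = −1/4 or m = 1/4.
Through (16, −1) these give x + 4y = 12 and x − 4y = 20.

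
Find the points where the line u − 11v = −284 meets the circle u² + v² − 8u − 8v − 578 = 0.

(−9, 25) and (13, 27)

Substitute v = (284 + u)/11:
122u² − 488u − 14274 = 0  ⟹  u² − 4u − 117 = 0
u = 13 or u = −9, giving (13, 27) and (−9, 25).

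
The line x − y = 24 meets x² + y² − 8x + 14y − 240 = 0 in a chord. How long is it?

From the line, y = x − 24. Substituting:
2x² − 42x = 0  ⟹  x² − 21x = 0
x = 21 or x = 0, giving (21, −3) and (0, −24).
|(21, −3) − (0, −24)| = √((21)² + (21)²) = 21√2.

21√2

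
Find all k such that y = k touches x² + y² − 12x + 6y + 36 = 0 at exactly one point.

k = −6 or k = 0

Tangency holds when the distance from the centre (6, −3) to the line equals the radius 3:
|0·6 + 1·(−3) − k| / √1 = 3
|k − (−3)| = 3, so k = 0 or k = −6.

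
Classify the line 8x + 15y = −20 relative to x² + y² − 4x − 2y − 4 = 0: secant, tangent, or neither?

tangent

d² = (8·2 + 15·1 − (−20))²/289 = 9; r² = 9.
Since d² = r², the line is tangent.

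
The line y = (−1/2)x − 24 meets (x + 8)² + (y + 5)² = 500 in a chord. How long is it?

From the line, y = (−48 − x)/2. Substituting:
5x² + 140x − 300 = 0  ⟹  x² + 28x − 60 = 0
x = 2 or x = −30, giving (2, −25) and (−30, −9).
Chord length = distance between (2, −25) and (−30, −9) = √1280 = 16√5.

16√5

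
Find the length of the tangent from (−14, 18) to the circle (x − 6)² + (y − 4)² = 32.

Centre (6, 4), r² = 32. |PO|² = (−20)² + (14)² = 596.
Power of the point: PT² = |PO|² − r² = 564, so PT = 2√141.

2√141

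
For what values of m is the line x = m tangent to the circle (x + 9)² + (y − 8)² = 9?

m = −12 or m = −6

For a tangent, require d(centre, line) = r = 3.
|1·(−9) + 0·8 − m| / √1 = 3
|m − (−9)| = 3, so m = −6 or m = −12.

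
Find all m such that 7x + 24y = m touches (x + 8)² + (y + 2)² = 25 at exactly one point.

m = −229 or m = 21

The line touches the circle iff its distance from (−8, −2) is 5:
|7·(−8) + 24·(−2) − m| / √625 = 5
|m − (−104)| = 5·25, so m = 21 or m = −229.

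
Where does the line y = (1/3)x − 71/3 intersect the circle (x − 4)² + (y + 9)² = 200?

Substitute y = (−71 + x)/3:
10x² − 160x + 280 = 0  ⟹  x² − 16x + 28 = 0
x = 14 or x = 2, giving (14, −19) and (2, −23).

(2, −23) and (14, −19)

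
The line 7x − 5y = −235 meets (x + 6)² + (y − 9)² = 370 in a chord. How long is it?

From the line, y = (235 + 7x)/5. Substituting:
74x² + 2960x + 27750 = 0  ⟹  x² + 40x + 375 = 0
x = −15 or x = −25, giving (−15, 26) and (−25, 12).
Chord length = distance between (−15, 26) and (−25, 12) = √296 = 2√74.

2√74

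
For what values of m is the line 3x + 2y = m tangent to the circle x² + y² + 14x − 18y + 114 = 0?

m = −3 ± 4√13

Tangency holds when the distance from the centre (−7, 9) to the line equals the radius 4:
|3·(−7) + 2·9 − m| / √13 = 4
|m − (−3)| = 4√13.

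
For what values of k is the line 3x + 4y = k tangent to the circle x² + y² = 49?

Tangency holds when the distance from the centre (0, 0) to the line equals the radius 7:
|3·0 + 4·0 − k| / √25 = 7
|k| = 7·5, so k = 35 or k = −35.

k = −35 or k = 35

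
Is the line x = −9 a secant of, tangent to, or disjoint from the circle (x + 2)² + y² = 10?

disjoint

Substituting the line into the circle gives y² + 39 = 0.
Δ = 0 − 156 = −156.
No real roots: the line does not meet the circle.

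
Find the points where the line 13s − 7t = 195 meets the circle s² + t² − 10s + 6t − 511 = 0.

(1, −26) and (22, 13)

Substitute t = (−195 + 13s)/7:
218s² − 5014s + 4796 = 0  ⟹  s² − 23s + 22 = 0
s = 22 or s = 1, giving (22, 13) and (1, −26).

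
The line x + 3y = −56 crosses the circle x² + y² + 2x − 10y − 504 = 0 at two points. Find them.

(−14, −14) and (−2, −18)

Substitute y = (−56 − x)/3:
10x² + 160x + 280 = 0  ⟹  x² + 16x + 28 = 0
x = −2 or x = −14, giving (−2, −18) and (−14, −14).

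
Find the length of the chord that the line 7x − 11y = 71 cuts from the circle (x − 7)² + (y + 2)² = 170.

Centre (7, −2), r² = 170. Perpendicular distance d from centre to line = |0| / √170 = 0/√170.
Chord = 2√(r² − d²) = 2·√(170) = 2√170.

2√170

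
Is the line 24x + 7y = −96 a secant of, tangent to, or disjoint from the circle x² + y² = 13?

d² = (24·0 + 7·0 − (−96))²/625 = 9216/625; r² = 13.
Since d² > r², the line lies outside the circle.

disjoint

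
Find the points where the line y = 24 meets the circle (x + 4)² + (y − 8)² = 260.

(−6, 24) and (−2, 24)

Substitute y = 24:
x² + 8x + 12 = 0
x = −2 or x = −6, giving (−2, 24) and (−6, 24).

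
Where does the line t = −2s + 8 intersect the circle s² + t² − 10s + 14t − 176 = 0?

(0, 8) and (14, −20)

Substitute t = −2s + 8:
5s² − 70s = 0  ⟹  s² − 14s = 0
s = 14 or s = 0, giving (14, −20) and (0, 8).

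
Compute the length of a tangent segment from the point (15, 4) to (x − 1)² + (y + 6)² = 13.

√283

The centre is (1, −6) and r = √13. The square of the distance from P to the centre is 196 + 100 = 296.
Power of the point: PT² = |PO|² − r² = 283, so PT = √283.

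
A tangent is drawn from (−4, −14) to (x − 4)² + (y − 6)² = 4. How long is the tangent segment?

2√115

The centre is (4, 6) and r = 2. The square of the distance from P to the centre is 64 + 400 = 464.
The tangent meets the radius at right angles, so tangent² = |PO|² − r² = 464 − 4 = 460.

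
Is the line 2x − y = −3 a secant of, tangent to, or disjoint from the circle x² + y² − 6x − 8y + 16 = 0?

secant

Substituting the line into the circle gives 5x² − 10x + 1 = 0.
Discriminant = (−10)² − 4·5·(1) = 80 > 0.
Two real roots: the line is a secant.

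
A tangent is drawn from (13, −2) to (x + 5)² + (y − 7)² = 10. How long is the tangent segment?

With centre O = (−5, 7), |OP|² = 405 and r² = 10.
The tangent meets the radius at right angles, so tangent² = |PO|² − r² = 405 − 10 = 395.

√395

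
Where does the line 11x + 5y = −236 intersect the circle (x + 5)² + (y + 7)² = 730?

(−26, 10) and (−6, −34)

Substitute y = (−236 − 11x)/5:
146x² + 4672x + 22776 = 0  ⟹  x² + 32x + 156 = 0
x = −6 or x = −26, giving (−6, −34) and (−26, 10).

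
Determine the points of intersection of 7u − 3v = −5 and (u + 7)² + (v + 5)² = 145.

Substitute v = (5 + 7u)/3:
58u² + 406u − 464 = 0  ⟹  u² + 7u − 8 = 0
u = 1 or u = −8, giving (1, 4) and (−8, −17).

(−8, −17) and (1, 4)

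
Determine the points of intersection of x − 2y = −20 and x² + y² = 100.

(−8, 6) and (0, 10)

Express y = (20 + x)/2 and substitute into the circle:
5x² + 40x = 0  ⟹  x² + 8x = 0
x = 0 or x = −8, giving (0, 10) and (−8, 6).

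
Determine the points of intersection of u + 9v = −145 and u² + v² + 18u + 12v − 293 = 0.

(−28, −13) and (8, −17)

Substitute v = (−145 − u)/9:
82u² + 1640u − 18368 = 0  ⟹  u² + 20u − 224 = 0
u = 8 or u = −28, giving (8, −17) and (−28, −13).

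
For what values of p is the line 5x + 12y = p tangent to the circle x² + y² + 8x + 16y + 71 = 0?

For a tangent, require d(centre, line) = r = 3.
|5·(−4) + 12·(−8) − p| / √169 = 3
|p − (−116)| = 3·13, so p = −77 or p = −155.

p = −155 or p = −77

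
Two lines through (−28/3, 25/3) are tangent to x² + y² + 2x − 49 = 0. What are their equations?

x + 7y = 49 and 7x + y = −57

A line y − (25/3) = m(x − (−28/3)) is tangent when its distance from (−1, 0) is 5√2:
(25/3m − (−25/3))² = 50(m² + 1)
7m² + 50m + 7 = 0, so m = −1/7 or m = −7.
With m = −1/7: x + 7y = 49. With m = −7: 7x + y = −57.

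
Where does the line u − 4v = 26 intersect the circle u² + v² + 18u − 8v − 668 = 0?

Substitute v = (−26 + u)/4:
17u² + 204u − 9180 = 0  ⟹  u² + 12u − 540 = 0
u = 18 or u = −30, giving (18, −2) and (−30, −14).

(−30, −14) and (18, −2)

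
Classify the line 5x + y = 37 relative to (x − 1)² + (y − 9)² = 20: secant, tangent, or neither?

neither

d² = (5·1 + 1·9 − (37))²/26 = 529/26; r² = 20.
Since d² > r², the line lies outside the circle.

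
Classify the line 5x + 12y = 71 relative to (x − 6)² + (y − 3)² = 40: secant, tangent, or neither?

Substituting the line into the circle gives 169x² − 2078x + 649 = 0.
Δ = 4318084 − 438724 = 3879360.
Two real roots: the line is a secant.

secant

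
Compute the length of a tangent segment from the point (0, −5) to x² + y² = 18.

√7

The centre is (0, 0) and r = 3√2. The square of the distance from P to the centre is 0 + 25 = 25.
The tangent meets the radius at right angles, so tangent² = |PO|² − r² = 25 − 18 = 7.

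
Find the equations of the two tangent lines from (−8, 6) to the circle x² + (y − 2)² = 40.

x − 3y = −26 and 3x + y = −18

Let a tangent through (−8, 6) have slope m. Its distance from (0, 2) must equal 2√10:
[m·(8) − (−4)]² = 40(m² + 1)
3m² + 8m − 3 = 0, so m = 1/3 or m = −3.
Through (−8, 6) these give x − 3y = −26 and 3x + y = −18.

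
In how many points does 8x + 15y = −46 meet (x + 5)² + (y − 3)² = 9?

d² = (8·(−5) + 15·3 − (−46))²/289 = 9; r² = 9.
Since d² = r², the line is tangent.

1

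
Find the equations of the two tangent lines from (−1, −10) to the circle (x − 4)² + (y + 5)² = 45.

x + 2y = −21 and 2x + y = −12

Write the tangent as mx − y + (−10 − m·(−1)) = 0 and set its distance from the centre to 3√5:
(5m − (5))² = 45(m² + 1)
2m² + 5m + 2 = 0, so m = −1/2 or m = −2.
Through (−1, −10) these give x + 2y = −21 and 2x + y = −12.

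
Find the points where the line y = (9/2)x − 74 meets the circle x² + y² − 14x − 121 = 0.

Substitute y = (−148 + 9x)/2:
85x² − 2720x + 21420 = 0  ⟹  x² − 32x + 252 = 0
x = 18 or x = 14, giving (18, 7) and (14, −11).

(14, −11) and (18, 7)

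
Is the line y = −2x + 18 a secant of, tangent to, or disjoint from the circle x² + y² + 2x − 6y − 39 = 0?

Substituting the line into the circle gives 5x² − 58x + 177 = 0.
Discriminant = (−58)² − 4·5·(177) = −176 < 0.
No real roots: the line does not meet the circle.

disjoint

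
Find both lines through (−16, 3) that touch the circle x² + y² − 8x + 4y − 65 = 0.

6x + 7y = −75 and 2x − 9y = −59

Let a tangent through (−16, 3) have slope m. Its distance from (4, −2) must equal √85:
[m·(20) − (−5)]² = 85(m² + 1)
63m² + 40m − 12 = 0, so m = −6/7 or m = 2/9.
With m = −6/7: 6x + 7y = −75. With m = 2/9: 2x − 9y = −59.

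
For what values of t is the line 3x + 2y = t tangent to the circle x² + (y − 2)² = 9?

t = 4 ± 3√13

For a tangent, require d(centre, line) = r = 3.
|3·0 + 2·2 − t| / √13 = 3
|t − (4)| = 3√13.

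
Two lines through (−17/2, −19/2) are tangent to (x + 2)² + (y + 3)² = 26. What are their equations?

5x − y = −33 and x − 5y = 39

Write the tangent as mx − y + (−19/2 − m·(−17/2)) = 0 and set its distance from the centre to √26:
(13/2m − (13/2))² = 26(m² + 1)
5m² − 26m + 5 = 0, so m = 5 or m = 1/5.
Through (−17/2, −19/2) these give 5x − y = −33 and x − 5y = 39.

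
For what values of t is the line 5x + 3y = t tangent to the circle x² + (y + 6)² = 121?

Tangency holds when the distance from the centre (0, −6) to the line equals the radius 11:
|5·0 + 3·(−6) − t| / √34 = 11
|t − (−18)| = 11√34.

t = −18 ± 11√34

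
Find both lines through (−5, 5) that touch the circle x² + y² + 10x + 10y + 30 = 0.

2x − y = −15 and 2x + y = −5

A line y − (5) = m(x − (−5)) is tangent when its distance from (−5, −5) is 2√5:
[m·(0) − (−10)]² = 20(m² + 1)
m² − 4 = 0, so m = 2 or m = −2.
Through (−5, 5) these give 2x − y = −15 and 2x + y = −5.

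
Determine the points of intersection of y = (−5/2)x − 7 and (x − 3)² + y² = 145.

Substitute y = (−14 − 5x)/2:
29x² + 116x − 348 = 0  ⟹  x² + 4x − 12 = 0
x = 2 or x = −6, giving (2, −12) and (−6, 8).

(−6, 8) and (2, −12)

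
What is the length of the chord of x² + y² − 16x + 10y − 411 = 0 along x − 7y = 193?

The distance from (8, −5) to the line is 150/√50, and r² = 500.
Chord = 2√(r² − d²) = 2·√(50) = 10√2.

10√2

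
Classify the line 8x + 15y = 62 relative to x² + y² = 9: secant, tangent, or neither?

Substituting the line into the circle gives 289x² − 992x + 1819 = 0.
Δ = 984064 − 2102764 = −1118700.
No real roots: the line does not meet the circle.

neither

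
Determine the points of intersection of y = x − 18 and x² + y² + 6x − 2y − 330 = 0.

Express y = x − 18 and substitute into the circle:
2x² − 32x + 30 = 0  ⟹  x² − 16x + 15 = 0
x = 15 or x = 1, giving (15, −3) and (1, −17).

(1, −17) and (15, −3)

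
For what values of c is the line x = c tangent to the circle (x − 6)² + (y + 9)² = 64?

Tangency holds when the distance from the centre (6, −9) to the line equals the radius 8:
|1·6 + 0·(−9) − c| / √1 = 8
|c − (6)| = 8, so c = 14 or c = −2.

c = −2 or c = 14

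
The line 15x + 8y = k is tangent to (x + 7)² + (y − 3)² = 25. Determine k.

k = −166 or k = 4

The line touches the circle iff its distance from (−7, 3) is 5:
|15·(−7) + 8·3 − k| / √289 = 5
|k − (−81)| = 5·17, so k = 4 or k = −166.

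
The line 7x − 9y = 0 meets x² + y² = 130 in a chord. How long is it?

2√130

Express y = (7x)/9 and substitute into the circle:
130x² − 10530 = 0  ⟹  x² − 81 = 0
x = 9 or x = −9, giving (9, 7) and (−9, −7).
Chord length = distance between (9, 7) and (−9, −7) = √520 = 2√130.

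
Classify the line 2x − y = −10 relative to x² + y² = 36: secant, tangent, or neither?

d² = (2·0 − 1·0 − (−10))²/5 = 20; r² = 36.
Since d² < r², the line cuts the circle twice.

secant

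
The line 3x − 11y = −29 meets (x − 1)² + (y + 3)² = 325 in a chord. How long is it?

Express y = (29 + 3x)/11 and substitute into the circle:
130x² + 130x − 35360 = 0  ⟹  x² + x − 272 = 0
x = 16 or x = −17, giving (16, 7) and (−17, −2).
|(16, 7) − (−17, −2)| = √((33)² + (9)²) = 3√130.

3√130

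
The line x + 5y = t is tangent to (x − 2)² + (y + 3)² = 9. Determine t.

t = −13 ± 3√26

For a tangent, require d(centre, line) = r = 3.
|1·2 + 5·(−3) − t| / √26 = 3
|t − (−13)| = 3√26.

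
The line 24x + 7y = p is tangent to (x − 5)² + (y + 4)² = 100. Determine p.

Tangency holds when the distance from the centre (5, −4) to the line equals the radius 10:
|24·5 + 7·(−4) − p| / √625 = 10
|p − (92)| = 10·25, so p = 342 or p = −158.

p = −158 or p = 342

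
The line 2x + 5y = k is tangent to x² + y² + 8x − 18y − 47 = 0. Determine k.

k = 37 ± 12√29

The line touches the circle iff its distance from (−4, 9) is 12:
|2·(−4) + 5·9 − k| / √29 = 12
|k − (37)| = 12√29.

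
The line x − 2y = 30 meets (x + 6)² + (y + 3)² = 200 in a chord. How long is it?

4√5

Express y = (−30 + x)/2 and substitute into the circle:
5x² − 80 = 0  ⟹  x² − 16 = 0
x = 4 or x = −4, giving (4, −13) and (−4, −17).
Chord length = distance between (4, −13) and (−4, −17) = √80 = 4√5.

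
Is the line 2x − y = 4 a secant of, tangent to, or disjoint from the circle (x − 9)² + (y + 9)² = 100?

Substituting the line into the circle gives 5x² + 2x + 6 = 0.
Discriminant = (2)² − 4·5·(6) = −116 < 0.
No real roots: the line does not meet the circle.

disjoint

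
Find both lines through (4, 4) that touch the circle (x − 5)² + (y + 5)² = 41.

A line y − (4) = m(x − (4)) is tangent when its distance from (5, −5) is √41:
(1m − (−9))² = 41(m² + 1)
20m² − 9m − 20 = 0, so m = 5/4 or m = −4/5.
Through (4, 4) these give 5x − 4y = 4 and 4x + 5y = 36.

5x − 4y = 4 and 4x + 5y = 36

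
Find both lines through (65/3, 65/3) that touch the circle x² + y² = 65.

A line y − (65/3) = m(x − (65/3)) is tangent when its distance from (0, 0) is √65:
[m·(−65/3) − (−65/3)]² = 65(m² + 1)
28m² − 65m + 28 = 0, so m = 7/4 or m = 4/7.
With m = 7/4: 7x − 4y = 65. With m = 4/7: 4x − 7y = −65.

7x − 4y = 65 and 4x − 7y = −65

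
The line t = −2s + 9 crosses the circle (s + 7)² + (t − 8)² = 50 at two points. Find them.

From the line, t = −2s + 9. Substituting:
5s² + 10s = 0  ⟹  s² + 2s = 0
s = 0 or s = −2, giving (0, 9) and (−2, 13).

(−2, 13) and (0, 9)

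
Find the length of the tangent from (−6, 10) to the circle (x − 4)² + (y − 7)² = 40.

√69

With centre O = (4, 7), |OP|² = 109 and r² = 40.
Power of the point: PT² = |PO|² − r² = 69, so PT = √69.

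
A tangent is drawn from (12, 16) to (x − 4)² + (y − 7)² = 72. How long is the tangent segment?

The centre is (4, 7) and r = 6√2. The square of the distance from P to the centre is 64 + 81 = 145.
The tangent meets the radius at right angles, so tangent² = |PO|² − r² = 145 − 72 = 73.

√73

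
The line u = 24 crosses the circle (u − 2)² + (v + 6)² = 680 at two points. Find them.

(24, −20) and (24, 8)

The line gives u = 24. Substituting into the circle:
v² + 12v − 160 = 0
v = 8 or v = −20, giving (24, 8) and (24, −20).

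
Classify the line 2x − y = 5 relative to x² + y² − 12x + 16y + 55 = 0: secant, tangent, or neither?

tangent

d² = (2·6 − 1·(−8) − (5))²/5 = 45; r² = 45.
Since d² = r², the line is tangent.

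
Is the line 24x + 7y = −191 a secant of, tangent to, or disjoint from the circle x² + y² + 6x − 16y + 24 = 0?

tangent

Substituting the line into the circle gives 625x² + 12150x + 59049 = 0.
Δ = 147622500 − 147622500 = 0.
A repeated root: the line is tangent.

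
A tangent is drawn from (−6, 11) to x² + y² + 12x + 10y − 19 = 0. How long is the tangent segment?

With centre O = (−6, −5), |OP|² = 256 and r² = 80.
Power of the point: PT² = |PO|² − r² = 176, so PT = 4√11.

4√11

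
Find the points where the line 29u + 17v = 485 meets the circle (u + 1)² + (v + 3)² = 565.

(5, 20) and (22, −9)

From the line, v = (485 − 29u)/17. Substituting:
1130u² − 30510u + 124300 = 0  ⟹  u² − 27u + 110 = 0
u = 22 or u = 5, giving (22, −9) and (5, 20).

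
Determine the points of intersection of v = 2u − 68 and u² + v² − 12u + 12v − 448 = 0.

From the line, v = 2u − 68. Substituting:
5u² − 260u + 3360 = 0  ⟹  u² − 52u + 672 = 0
u = 28 or u = 24, giving (28, −12) and (24, −20).

(24, −20) and (28, −12)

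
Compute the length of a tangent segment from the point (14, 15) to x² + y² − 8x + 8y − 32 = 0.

√397

With centre O = (4, −4), |OP|² = 461 and r² = 64.
Power of the point: PT² = |PO|² − r² = 397, so PT = √397.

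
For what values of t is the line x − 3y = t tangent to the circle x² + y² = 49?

t = ±7√10

The line touches the circle iff its distance from (0, 0) is 7:
|1·0 − 3·0 − t| / √10 = 7
|t| = 7√10.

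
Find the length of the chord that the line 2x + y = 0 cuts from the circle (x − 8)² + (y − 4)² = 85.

2√5

Substitute y = −2x:
5x² − 5 = 0  ⟹  x² − 1 = 0
x = 1 or x = −1, giving (1, −2) and (−1, 2).
Chord length = distance between (1, −2) and (−1, 2) = √20 = 2√5.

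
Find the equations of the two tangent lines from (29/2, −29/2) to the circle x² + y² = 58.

Let a tangent through (29/2, −29/2) have slope m. Its distance from (0, 0) must equal √58:
(−29/2m − (29/2))² = 58(m² + 1)
21m² + 58m + 21 = 0, so m = −7/3 or m = −3/7.
With m = −7/3: 7x + 3y = 58. With m = −3/7: 3x + 7y = −58.

7x + 3y = 58 and 3x + 7y = −58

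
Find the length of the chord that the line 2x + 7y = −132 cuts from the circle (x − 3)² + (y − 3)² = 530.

Substitute y = (−132 − 2x)/7:
53x² + 318x − 2120 = 0  ⟹  x² + 6x − 40 = 0
x = 4 or x = −10, giving (4, −20) and (−10, −16).
|(4, −20) − (−10, −16)| = √((14)² + (−4)²) = 2√53.

2√53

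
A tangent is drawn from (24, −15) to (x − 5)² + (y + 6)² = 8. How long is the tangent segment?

Centre (5, −6), r² = 8. |PO|² = (19)² + (−9)² = 442.
Power of the point: PT² = |PO|² − r² = 434, so PT = √434.

√434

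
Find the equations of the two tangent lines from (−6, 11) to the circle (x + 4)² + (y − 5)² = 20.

x + 2y = 16 and 2x − y = −23

Let a tangent through (−6, 11) have slope m. Its distance from (−4, 5) must equal 2√5:
[m·(2) − (−6)]² = 20(m² + 1)
2m² − 3m − 2 = 0, so m = −1/2 or m = 2.
With m = −1/2: x + 2y = 16. With m = 2: 2x − y = −23.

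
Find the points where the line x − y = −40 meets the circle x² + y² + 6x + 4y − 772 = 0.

From the line, y = x + 40. Substituting:
2x² + 90x + 988 = 0  ⟹  x² + 45x + 494 = 0
x = −19 or x = −26, giving (−19, 21) and (−26, 14).

(−26, 14) and (−19, 21)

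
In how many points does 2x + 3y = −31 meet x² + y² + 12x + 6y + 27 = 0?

Centre (−6, −3), r² = 18. Distance² from centre to line = (10)²/13 = 100/13.
Since d² < r², the line cuts the circle twice.

2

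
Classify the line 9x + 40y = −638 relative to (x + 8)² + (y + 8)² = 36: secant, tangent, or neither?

tangent

Substituting the line into the circle gives 1681x² + 31324x + 145924 = 0.
Discriminant = (31324)² − 4·1681·(145924) = 0.
A repeated root: the line is tangent.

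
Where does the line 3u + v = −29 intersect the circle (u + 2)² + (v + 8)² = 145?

From the line, v = −3u − 29. Substituting:
10u² + 130u + 300 = 0  ⟹  u² + 13u + 30 = 0
u = −3 or u = −10, giving (−3, −20) and (−10, 1).

(−10, 1) and (−3, −20)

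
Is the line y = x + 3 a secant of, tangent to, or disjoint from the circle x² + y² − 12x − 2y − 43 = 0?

secant

Centre (6, 1), r² = 80. Distance² from centre to line = (8)²/2 = 32.
Since d² < r², the line cuts the circle twice.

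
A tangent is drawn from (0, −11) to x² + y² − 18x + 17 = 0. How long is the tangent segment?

The centre is (9, 0) and r = 8. The square of the distance from P to the centre is 81 + 121 = 202.
Power of the point: PT² = |PO|² − r² = 138, so PT = √138.

√138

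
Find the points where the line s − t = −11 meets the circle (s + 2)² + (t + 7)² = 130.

From the line, t = s + 11. Substituting:
2s² + 40s + 198 = 0  ⟹  s² + 20s + 99 = 0
s = −9 or s = −11, giving (−9, 2) and (−11, 0).

(−11, 0) and (−9, 2)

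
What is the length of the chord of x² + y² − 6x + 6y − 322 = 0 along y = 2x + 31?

Centre (3, −3), r² = 340. Perpendicular distance d from centre to line = |40| / √5 = 40/√5.
Chord = 2√(r² − d²) = 2·√(20) = 4√5.

4√5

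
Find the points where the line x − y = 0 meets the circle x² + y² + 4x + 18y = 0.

(−11, −11) and (0, 0)

From the line, y = x. Substituting:
2x² + 22x = 0  ⟹  x² + 11x = 0
x = 0 or x = −11, giving (0, 0) and (−11, −11).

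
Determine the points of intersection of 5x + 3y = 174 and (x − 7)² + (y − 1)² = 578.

Express y = (174 − 5x)/3 and substitute into the circle:
34x² − 1836x + 24480 = 0  ⟹  x² − 54x + 720 = 0
x = 30 or x = 24, giving (30, 8) and (24, 18).

(24, 18) and (30, 8)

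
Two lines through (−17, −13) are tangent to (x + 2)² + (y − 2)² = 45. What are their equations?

Write the tangent as mx − y + (−13 − m·(−17)) = 0 and set its distance from the centre to 3√5:
[m·(15) − (15)]² = 45(m² + 1)
2m² − 5m + 2 = 0, so m = 1/2 or m = 2.
With m = 1/2: x − 2y = 9. With m = 2: 2x − y = −21.

x − 2y = 9 and 2x − y = −21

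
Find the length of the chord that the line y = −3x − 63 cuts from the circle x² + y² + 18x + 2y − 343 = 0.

The distance from (−9, −1) to the line is 35/√10, and r² = 425.
Half the chord is √(r² − d²) = √(605/2), so the full chord is 11√10.

11√10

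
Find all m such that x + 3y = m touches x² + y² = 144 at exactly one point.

m = ±12√10

For a tangent, require d(centre, line) = r = 12.
|1·0 + 3·0 − m| / √10 = 12
|m| = 12√10.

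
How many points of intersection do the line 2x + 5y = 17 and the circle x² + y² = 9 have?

0

d² = (2·0 + 5·0 − (17))²/29 = 289/29; r² = 9.
Since d² > r², the line lies outside the circle.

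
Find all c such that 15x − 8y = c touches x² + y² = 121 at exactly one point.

Tangency holds when the distance from the centre (0, 0) to the line equals the radius 11:
|15·0 − 8·0 − c| / √289 = 11
|c| = 11·17, so c = 187 or c = −187.

c = −187 or c = 187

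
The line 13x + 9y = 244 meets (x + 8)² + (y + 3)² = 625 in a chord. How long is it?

5√10

Substitute y = (244 − 13x)/9:
250x² − 5750x + 28000 = 0  ⟹  x² − 23x + 112 = 0
x = 16 or x = 7, giving (16, 4) and (7, 17).
|(16, 4) − (7, 17)| = √((9)² + (−13)²) = 5√10.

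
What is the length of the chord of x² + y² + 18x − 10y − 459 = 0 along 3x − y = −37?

From the line, y = 3x + 37. Substituting:
10x² + 210x + 540 = 0  ⟹  x² + 21x + 54 = 0
x = −3 or x = −18, giving (−3, 28) and (−18, −17).
Chord length = distance between (−3, 28) and (−18, −17) = √2250 = 15√10.

15√10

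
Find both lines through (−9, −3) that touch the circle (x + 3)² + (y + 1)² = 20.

2x − y = −15 and x + 2y = −15

A line y − (−3) = m(x − (−9)) is tangent when its distance from (−3, −1) is 2√5:
[m·(6) − (2)]² = 20(m² + 1)
2m² − 3m − 2 = 0, so m = 2 or m = −1/2.
Through (−9, −3) these give 2x − y = −15 and x + 2y = −15.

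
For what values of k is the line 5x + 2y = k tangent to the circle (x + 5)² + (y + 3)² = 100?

k = −31 ± 10√29

For a tangent, require d(centre, line) = r = 10.
|5·(−5) + 2·(−3) − k| / √29 = 10
|k − (−31)| = 10√29.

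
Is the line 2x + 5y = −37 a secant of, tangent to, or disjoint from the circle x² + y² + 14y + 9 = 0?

secant

d² = (2·0 + 5·(−7) − (−37))²/29 = 4/29; r² = 40.
Since d² < r², the line cuts the circle twice.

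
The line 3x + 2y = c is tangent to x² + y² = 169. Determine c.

Tangency holds when the distance from the centre (0, 0) to the line equals the radius 13:
|3·0 + 2·0 − c| / √13 = 13
|c| = 13√13.

c = ±13√13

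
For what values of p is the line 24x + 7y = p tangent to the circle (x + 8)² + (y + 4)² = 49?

p = −395 or p = −45

The line touches the circle iff its distance from (−8, −4) is 7:
|24·(−8) + 7·(−4) − p| / √625 = 7
|p − (−220)| = 7·25, so p = −45 or p = −395.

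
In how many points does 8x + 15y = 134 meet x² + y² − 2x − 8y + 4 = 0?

Centre (1, 4), r² = 13. Distance² from centre to line = (−66)²/289 = 4356/289.
Since d² > r², the line lies outside the circle.

0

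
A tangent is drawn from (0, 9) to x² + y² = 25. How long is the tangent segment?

With centre O = (0, 0), |OP|² = 81 and r² = 25.
The tangent meets the radius at right angles, so tangent² = |PO|² − r² = 81 − 25 = 56.

2√14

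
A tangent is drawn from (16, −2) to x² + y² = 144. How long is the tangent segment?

Centre (0, 0), r² = 144. |PO|² = (16)² + (−2)² = 260.
By the tangent–radius right angle, tangent length = √(|PO|² − r²) = √116 = 2√29.

2√29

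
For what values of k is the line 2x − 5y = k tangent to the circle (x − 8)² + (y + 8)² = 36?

For a tangent, require d(centre, line) = r = 6.
|2·8 − 5·(−8) − k| / √29 = 6
|k − (56)| = 6√29.

k = 56 ± 6√29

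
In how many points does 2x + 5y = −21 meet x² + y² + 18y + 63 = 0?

Substituting the line into the circle gives 29x² − 96x + 126 = 0.
Discriminant = (−96)² − 4·29·(126) = −5400 < 0.
No real roots: the line does not meet the circle.

0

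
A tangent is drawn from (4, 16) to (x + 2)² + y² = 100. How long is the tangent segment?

The centre is (−2, 0) and r = 10. The square of the distance from P to the centre is 36 + 256 = 292.
The tangent meets the radius at right angles, so tangent² = |PO|² − r² = 292 − 100 = 192.

8√3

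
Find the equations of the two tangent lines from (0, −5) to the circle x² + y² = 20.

x − 2y = 10 and x + 2y = −10

Let a tangent through (0, −5) have slope m. Its distance from (0, 0) must equal 2√5:
(0m − (5))² = 20(m² + 1)
4m² − 1 = 0, so m = 1/2 or m = −1/2.
Through (0, −5) these give x − 2y = 10 and x + 2y = −10.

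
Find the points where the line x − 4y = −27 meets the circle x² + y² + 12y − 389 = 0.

From the line, y = (27 + x)/4. Substituting:
17x² + 102x − 4199 = 0  ⟹  x² + 6x − 247 = 0
x = 13 or x = −19, giving (13, 10) and (−19, 2).

(−19, 2) and (13, 10)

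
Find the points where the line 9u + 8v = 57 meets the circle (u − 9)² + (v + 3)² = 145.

Substitute v = (57 − 9u)/8:
145u² − 2610u + 2465 = 0  ⟹  u² − 18u + 17 = 0
u = 17 or u = 1, giving (17, −12) and (1, 6).

(1, 6) and (17, −12)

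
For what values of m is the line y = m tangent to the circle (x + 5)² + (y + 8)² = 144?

The line touches the circle iff its distance from (−5, −8) is 12:
|0·(−5) + 1·(−8) − m| / √1 = 12
|m − (−8)| = 12, so m = 4 or m = −20.

m = −20 or m = 4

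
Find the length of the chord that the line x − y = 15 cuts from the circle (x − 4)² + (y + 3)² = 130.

Centre (4, −3), r² = 130. Perpendicular distance d from centre to line = |−8| / √2 = 8/√2.
Chord = 2√(r² − d²) = 2·√(98) = 14√2.

14√2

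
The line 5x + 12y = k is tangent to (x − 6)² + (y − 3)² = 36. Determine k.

k = −12 or k = 144

For a tangent, require d(centre, line) = r = 6.
|5·6 + 12·3 − k| / √169 = 6
|k − (66)| = 6·13, so k = 144 or k = −12.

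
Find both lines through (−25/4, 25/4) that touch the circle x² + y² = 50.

7x − y = −50 and x − 7y = −50

Write the tangent as mx − y + (25/4 − m·(−25/4)) = 0 and set its distance from the centre to 5√2:
(25/4m − (−25/4))² = 50(m² + 1)
7m² − 50m + 7 = 0, so m = 7 or m = 1/7.
With m = 7: 7x − y = −50. With m = 1/7: x − 7y = −50.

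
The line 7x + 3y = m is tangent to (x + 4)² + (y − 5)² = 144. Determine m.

m = −13 ± 12√58

For a tangent, require d(centre, line) = r = 12.
|7·(−4) + 3·5 − m| / √58 = 12
|m − (−13)| = 12√58.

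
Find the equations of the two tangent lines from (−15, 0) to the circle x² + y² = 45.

A line y − (0) = m(x − (−15)) is tangent when its distance from (0, 0) is 3√5:
(15m − (0))² = 45(m² + 1)
4m² − 1 = 0, so m = 1/2 or m = −1/2.
Through (−15, 0) these give x − 2y = −15 and x + 2y = −15.

x − 2y = −15 and x + 2y = −15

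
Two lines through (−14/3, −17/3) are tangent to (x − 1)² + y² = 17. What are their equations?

4x − y = −13 and x − 4y = 18

Write the tangent as mx − y + (−17/3 − m·(−14/3)) = 0 and set its distance from the centre to √17:
(17/3m − (17/3))² = 17(m² + 1)
4m² − 17m + 4 = 0, so m = 4 or m = 1/4.
Through (−14/3, −17/3) these give 4x − y = −13 and x − 4y = 18.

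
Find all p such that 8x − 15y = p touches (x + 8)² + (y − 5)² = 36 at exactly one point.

p = −241 or p = −37

Tangency holds when the distance from the centre (−8, 5) to the line equals the radius 6:
|8·(−8) − 15·5 − p| / √289 = 6
|p − (−139)| = 6·17, so p = −37 or p = −241.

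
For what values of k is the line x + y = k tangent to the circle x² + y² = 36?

The line touches the circle iff its distance from (0, 0) is 6:
|1·0 + 1·0 − k| / √2 = 6
|k| = 6√2.

k = ±6√2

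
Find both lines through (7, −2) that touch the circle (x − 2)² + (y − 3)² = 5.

x + 2y = 3 and 2x + y = 12

Write the tangent as mx − y + (−2 − m·(7)) = 0 and set its distance from the centre to √5:
[m·(−5) − (5)]² = 5(m² + 1)
2m² + 5m + 2 = 0, so m = −1/2 or m = −2.
Through (7, −2) these give x + 2y = 3 and 2x + y = 12.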